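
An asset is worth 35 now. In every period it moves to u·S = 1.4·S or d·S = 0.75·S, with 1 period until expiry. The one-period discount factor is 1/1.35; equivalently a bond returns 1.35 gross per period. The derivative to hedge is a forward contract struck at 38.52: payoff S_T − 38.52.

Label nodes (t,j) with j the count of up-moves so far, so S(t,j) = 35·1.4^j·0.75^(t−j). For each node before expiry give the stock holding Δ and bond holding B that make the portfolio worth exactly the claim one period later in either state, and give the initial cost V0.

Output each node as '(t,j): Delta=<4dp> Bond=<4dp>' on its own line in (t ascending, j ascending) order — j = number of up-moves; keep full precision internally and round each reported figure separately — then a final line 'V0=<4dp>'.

Risk-neutral probability p* = (R−d)/(u−d) = (1.35−0.75)/(1.4−0.75) = 0.9231.
Terminal values V(1,·): V(1,0)=-12.2700, V(1,1)=10.4800
  t=0,j=0: stock 35.0000 → up 49.0000 (V=10.4800), down 26.2500 (V=-12.2700). Price 6.4667; hedge Δ=1.0000, bond B=-28.5333.
Each (Δ,B) replicates both successor values, so the strategy is self-financing and V0 is arbitrage-free.

(0,0): Delta=1.0000 Bond=-28.5333
V0=6.4667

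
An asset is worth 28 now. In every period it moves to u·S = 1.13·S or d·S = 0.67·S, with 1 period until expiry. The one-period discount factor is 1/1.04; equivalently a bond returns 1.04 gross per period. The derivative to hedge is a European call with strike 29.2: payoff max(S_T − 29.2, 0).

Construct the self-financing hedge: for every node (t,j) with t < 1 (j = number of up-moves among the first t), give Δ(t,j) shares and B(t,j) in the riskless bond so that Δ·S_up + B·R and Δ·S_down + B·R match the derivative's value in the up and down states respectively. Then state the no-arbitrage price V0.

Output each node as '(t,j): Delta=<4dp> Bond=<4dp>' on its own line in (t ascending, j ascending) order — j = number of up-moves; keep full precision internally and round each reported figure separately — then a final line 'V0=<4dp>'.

(0,0): Delta=0.1894 Bond=-3.4172
V0=1.8871

Under the risk-neutral measure, an up-move has probability p* = (R−d)/(u−d) = 0.8043 and values discount at R = 1.04.
Payoff layer (t=1): V(1,0)=0.0000, V(1,1)=2.4400
  t=0,j=0: stock 28.0000 → up 31.6400 (V=2.4400), down 18.7600 (V=0.0000). Price 1.8871; hedge Δ=0.1894, bond B=-3.4172.
Each (Δ,B) replicates both successor values, so the strategy is self-financing and V0 is arbitrage-free.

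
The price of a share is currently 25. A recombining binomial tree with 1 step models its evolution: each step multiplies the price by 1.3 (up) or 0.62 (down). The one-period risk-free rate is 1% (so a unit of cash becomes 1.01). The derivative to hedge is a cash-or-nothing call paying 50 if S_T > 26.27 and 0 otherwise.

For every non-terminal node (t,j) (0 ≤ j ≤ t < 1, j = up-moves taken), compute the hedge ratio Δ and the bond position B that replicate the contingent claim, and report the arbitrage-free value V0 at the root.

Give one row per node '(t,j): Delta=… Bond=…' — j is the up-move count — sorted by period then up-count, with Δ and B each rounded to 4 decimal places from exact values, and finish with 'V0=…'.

(0,0): Delta=2.9412 Bond=-45.1369
V0=28.3925

Under the risk-neutral measure, an up-move has probability p* = (R−d)/(u−d) = 0.5735 and values discount at R = 1.01.
Terminal payoffs: V(1,0)=0.0000, V(1,1)=50.0000
Node (0,0) S=25.0000: V=(p*·50.0000+(1−p*)·0.0000)/1.01=28.3925; Δ=(50.0000−0.0000)/(32.5000−15.5000)=2.9412; B=V−Δ·S=-45.1369
The time-0 hedge costs 28.3925, which is the no-arbitrage price.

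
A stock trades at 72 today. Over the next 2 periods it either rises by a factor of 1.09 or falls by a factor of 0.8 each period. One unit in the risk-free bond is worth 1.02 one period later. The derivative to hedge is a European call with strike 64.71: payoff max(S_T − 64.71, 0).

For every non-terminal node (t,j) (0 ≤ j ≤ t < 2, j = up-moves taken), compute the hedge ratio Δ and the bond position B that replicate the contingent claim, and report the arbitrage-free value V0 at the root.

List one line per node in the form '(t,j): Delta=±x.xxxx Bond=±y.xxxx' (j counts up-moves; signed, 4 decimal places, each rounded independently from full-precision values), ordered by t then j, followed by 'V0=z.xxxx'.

Since d<R<u, set p* = (R−d)/(u−d) = 0.7586; price each node as the discounted p*-expectation of its children.
Terminal values V(2,·): V(2,0)=0.0000, V(2,1)=0.0000, V(2,2)=20.8332
  t=1,j=0: stock 57.6000 → up 62.7840 (V=0.0000), down 46.0800 (V=0.0000). Price 0.0000; hedge Δ=0.0000, bond B=0.0000.
  t=1,j=1: stock 78.4800 → up 85.5432 (V=20.8332), down 62.7840 (V=0.0000). Price 15.4946; hedge Δ=0.9154, bond B=-56.3440.
  t=0,j=0: stock 72.0000 → up 78.4800 (V=15.4946), down 57.6000 (V=0.0000). Price 11.5240; hedge Δ=0.7421, bond B=-41.9056.
The time-0 hedge costs 11.5240, which is the no-arbitrage price.

(0,0): Delta=0.7421 Bond=-41.9056
(1,0): Delta=0.0000 Bond=0.0000
(1,1): Delta=0.9154 Bond=-56.3440
V0=11.5240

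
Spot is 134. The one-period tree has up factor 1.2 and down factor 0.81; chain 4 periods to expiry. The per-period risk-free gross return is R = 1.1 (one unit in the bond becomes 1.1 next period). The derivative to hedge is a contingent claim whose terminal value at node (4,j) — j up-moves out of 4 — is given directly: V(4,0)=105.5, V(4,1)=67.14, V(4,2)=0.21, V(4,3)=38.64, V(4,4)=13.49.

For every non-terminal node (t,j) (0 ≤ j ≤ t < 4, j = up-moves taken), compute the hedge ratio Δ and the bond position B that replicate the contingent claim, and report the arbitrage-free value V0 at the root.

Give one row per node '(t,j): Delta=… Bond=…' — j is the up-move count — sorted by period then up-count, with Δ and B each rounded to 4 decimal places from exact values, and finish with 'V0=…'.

Under the risk-neutral measure, an up-move has probability p* = (R−d)/(u−d) = 0.7436 and values discount at R = 1.1.
Payoff layer (t=4): V(4,0)=105.5000, V(4,1)=67.1400, V(4,2)=0.2100, V(4,3)=38.6400, V(4,4)=13.4900
(3,0): S=71.2131. Δ = (V_up−V_dn)/(S_up−S_dn) = (67.1400−105.5000)/(85.4557−57.6826) = -1.3812. V = [p*·67.1400 + (1−p*)·105.5000]/1.1 = 69.9781. B = V − Δ·S = 168.3371.
(3,1): S=105.5009. Δ = (V_up−V_dn)/(S_up−S_dn) = (0.2100−67.1400)/(126.6011−85.4557) = -1.6267. V = [p*·0.2100 + (1−p*)·67.1400]/1.1 = 15.7923. B = V − Δ·S = 187.4077.
(3,2): S=156.2976. Δ = (V_up−V_dn)/(S_up−S_dn) = (38.6400−0.2100)/(187.5571−126.6011) = 0.6305. V = [p*·38.6400 + (1−p*)·0.2100]/1.1 = 26.1692. B = V − Δ·S = -72.3692.
(3,3): S=231.5520. Δ = (V_up−V_dn)/(S_up−S_dn) = (13.4900−38.6400)/(277.8624−187.5571) = -0.2785. V = [p*·13.4900 + (1−p*)·38.6400]/1.1 = 18.1261. B = V − Δ·S = 82.6133.
(2,0): S=87.9174. Δ = (V_up−V_dn)/(S_up−S_dn) = (15.7923−69.9781)/(105.5009−71.2131) = -1.5803. V = [p*·15.7923 + (1−p*)·69.9781]/1.1 = 26.9874. B = V − Δ·S = 165.9253.
(2,1): S=130.2480. Δ = (V_up−V_dn)/(S_up−S_dn) = (26.1692−15.7923)/(156.2976−105.5009) = 0.2043. V = [p*·26.1692 + (1−p*)·15.7923]/1.1 = 21.3713. B = V − Δ·S = -5.2361.
(2,2): S=192.9600. Δ = (V_up−V_dn)/(S_up−S_dn) = (18.1261−26.1692)/(231.5520−156.2976) = -0.1069. V = [p*·18.1261 + (1−p*)·26.1692]/1.1 = 18.3531. B = V − Δ·S = 38.9765.
(1,0): S=108.5400. Δ = (V_up−V_dn)/(S_up−S_dn) = (21.3713−26.9874)/(130.2480−87.9174) = -0.1327. V = [p*·21.3713 + (1−p*)·26.9874]/1.1 = 20.7376. B = V − Δ·S = 35.1376.
(1,1): S=160.8000. Δ = (V_up−V_dn)/(S_up−S_dn) = (18.3531−21.3713)/(192.9600−130.2480) = -0.0481. V = [p*·18.3531 + (1−p*)·21.3713]/1.1 = 17.3882. B = V − Δ·S = 25.1272.
(0,0): S=134.0000. Δ = (V_up−V_dn)/(S_up−S_dn) = (17.3882−20.7376)/(160.8000−108.5400) = -0.0641. V = [p*·17.3882 + (1−p*)·20.7376]/1.1 = 16.5882. B = V − Δ·S = 25.1764.
The time-0 hedge costs 16.5882, which is the no-arbitrage price.

(0,0): Delta=-0.0641 Bond=25.1764
(1,0): Delta=-0.1327 Bond=35.1376
(1,1): Delta=-0.0481 Bond=25.1272
(2,0): Delta=-1.5803 Bond=165.9253
(2,1): Delta=0.2043 Bond=-5.2361
(2,2): Delta=-0.1069 Bond=38.9765
(3,0): Delta=-1.3812 Bond=168.3371
(3,1): Delta=-1.6267 Bond=187.4077
(3,2): Delta=0.6305 Bond=-72.3692
(3,3): Delta=-0.2785 Bond=82.6133
V0=16.5882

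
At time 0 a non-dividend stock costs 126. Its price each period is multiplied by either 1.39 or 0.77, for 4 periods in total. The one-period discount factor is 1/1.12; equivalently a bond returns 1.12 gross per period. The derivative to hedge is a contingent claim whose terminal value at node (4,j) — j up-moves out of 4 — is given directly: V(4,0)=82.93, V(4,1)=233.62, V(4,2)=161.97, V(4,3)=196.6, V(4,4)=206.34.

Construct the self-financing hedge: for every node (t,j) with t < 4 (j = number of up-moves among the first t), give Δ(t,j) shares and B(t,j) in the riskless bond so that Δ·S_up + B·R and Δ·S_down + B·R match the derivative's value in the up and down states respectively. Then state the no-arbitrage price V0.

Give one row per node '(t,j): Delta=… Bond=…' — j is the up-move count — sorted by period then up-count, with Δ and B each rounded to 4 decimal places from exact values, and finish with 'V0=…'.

Since d<R<u, set p* = (R−d)/(u−d) = 0.5645; price each node as the discounted p*-expectation of its children.
Terminal values V(4,·): V(4,0)=82.9300, V(4,1)=233.6200, V(4,2)=161.9700, V(4,3)=196.6000, V(4,4)=206.3400
(3,0): S=57.5232. Δ = (V_up−V_dn)/(S_up−S_dn) = (233.6200−82.9300)/(79.9572−44.2928) = 4.2252. V = [p*·233.6200 + (1−p*)·82.9300]/1.12 = 149.9973. B = V − Δ·S = -93.0511.
(3,1): S=103.8405. Δ = (V_up−V_dn)/(S_up−S_dn) = (161.9700−233.6200)/(144.3383−79.9572) = -1.1129. V = [p*·161.9700 + (1−p*)·233.6200]/1.12 = 172.4754. B = V − Δ·S = 288.0399.
(3,2): S=187.4523. Δ = (V_up−V_dn)/(S_up−S_dn) = (196.6000−161.9700)/(260.5588−144.3383) = 0.2980. V = [p*·196.6000 + (1−p*)·161.9700]/1.12 = 162.0707. B = V − Δ·S = 106.2159.
(3,3): S=338.3880. Δ = (V_up−V_dn)/(S_up−S_dn) = (206.3400−196.6000)/(470.3593−260.5588) = 0.0464. V = [p*·206.3400 + (1−p*)·196.6000]/1.12 = 180.4450. B = V − Δ·S = 164.7353.
(2,0): S=74.7054. Δ = (V_up−V_dn)/(S_up−S_dn) = (172.4754−149.9973)/(103.8405−57.5232) = 0.4853. V = [p*·172.4754 + (1−p*)·149.9973]/1.12 = 145.2558. B = V − Δ·S = 109.0008.
(2,1): S=134.8578. Δ = (V_up−V_dn)/(S_up−S_dn) = (162.0707−172.4754)/(187.4523−103.8405) = -0.1244. V = [p*·162.0707 + (1−p*)·172.4754]/1.12 = 148.7516. B = V − Δ·S = 165.5333.
(2,2): S=243.4446. Δ = (V_up−V_dn)/(S_up−S_dn) = (180.4450−162.0707)/(338.3880−187.4523) = 0.1217. V = [p*·180.4450 + (1−p*)·162.0707]/1.12 = 153.9672. B = V − Δ·S = 124.3313.
(1,0): S=97.0200. Δ = (V_up−V_dn)/(S_up−S_dn) = (148.7516−145.2558)/(134.8578−74.7054) = 0.0581. V = [p*·148.7516 + (1−p*)·145.2558]/1.12 = 131.4547. B = V − Δ·S = 125.8163.
(1,1): S=175.1400. Δ = (V_up−V_dn)/(S_up−S_dn) = (153.9672−148.7516)/(243.4446−134.8578) = 0.0480. V = [p*·153.9672 + (1−p*)·148.7516]/1.12 = 135.4428. B = V − Δ·S = 127.0304.
(0,0): S=126.0000. Δ = (V_up−V_dn)/(S_up−S_dn) = (135.4428−131.4547)/(175.1400−97.0200) = 0.0511. V = [p*·135.4428 + (1−p*)·131.4547]/1.12 = 119.3804. B = V − Δ·S = 112.9480.
The time-0 hedge costs 119.3804, which is the no-arbitrage price.

(0,0): Delta=0.0511 Bond=112.9480
(1,0): Delta=0.0581 Bond=125.8163
(1,1): Delta=0.0480 Bond=127.0304
(2,0): Delta=0.4853 Bond=109.0008
(2,1): Delta=-0.1244 Bond=165.5333
(2,2): Delta=0.1217 Bond=124.3313
(3,0): Delta=4.2252 Bond=-93.0511
(3,1): Delta=-1.1129 Bond=288.0399
(3,2): Delta=0.2980 Bond=106.2159
(3,3): Delta=0.0464 Bond=164.7353
V0=119.3804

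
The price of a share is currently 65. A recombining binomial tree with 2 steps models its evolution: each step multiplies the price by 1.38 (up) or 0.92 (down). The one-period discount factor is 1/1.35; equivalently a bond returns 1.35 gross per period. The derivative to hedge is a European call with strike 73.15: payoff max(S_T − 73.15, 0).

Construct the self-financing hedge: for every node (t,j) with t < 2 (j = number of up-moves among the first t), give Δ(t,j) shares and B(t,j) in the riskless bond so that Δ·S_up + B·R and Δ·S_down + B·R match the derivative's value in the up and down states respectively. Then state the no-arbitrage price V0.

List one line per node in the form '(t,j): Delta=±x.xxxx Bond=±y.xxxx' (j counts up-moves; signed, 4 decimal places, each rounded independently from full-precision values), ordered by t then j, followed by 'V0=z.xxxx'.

(0,0): Delta=0.9707 Bond=-38.1904
(1,0): Delta=0.3408 Bond=-13.8874
(1,1): Delta=1.0000 Bond=-54.1852
V0=24.9051

Since d<R<u, set p* = (R−d)/(u−d) = 0.9348; price each node as the discounted p*-expectation of its children.
Terminal values V(2,·): V(2,0)=0.0000, V(2,1)=9.3740, V(2,2)=50.6360
(1,0): S=59.8000. Δ = (V_up−V_dn)/(S_up−S_dn) = (9.3740−0.0000)/(82.5240−55.0160) = 0.3408. V = [p*·9.3740 + (1−p*)·0.0000]/1.35 = 6.4909. B = V − Δ·S = -13.8874.
(1,1): S=89.7000. Δ = (V_up−V_dn)/(S_up−S_dn) = (50.6360−9.3740)/(123.7860−82.5240) = 1.0000. V = [p*·50.6360 + (1−p*)·9.3740]/1.35 = 35.5148. B = V − Δ·S = -54.1852.
(0,0): S=65.0000. Δ = (V_up−V_dn)/(S_up−S_dn) = (35.5148−6.4909)/(89.7000−59.8000) = 0.9707. V = [p*·35.5148 + (1−p*)·6.4909]/1.35 = 24.9051. B = V − Δ·S = -38.1904.
Each (Δ,B) replicates both successor values, so the strategy is self-financing and V0 is arbitrage-free.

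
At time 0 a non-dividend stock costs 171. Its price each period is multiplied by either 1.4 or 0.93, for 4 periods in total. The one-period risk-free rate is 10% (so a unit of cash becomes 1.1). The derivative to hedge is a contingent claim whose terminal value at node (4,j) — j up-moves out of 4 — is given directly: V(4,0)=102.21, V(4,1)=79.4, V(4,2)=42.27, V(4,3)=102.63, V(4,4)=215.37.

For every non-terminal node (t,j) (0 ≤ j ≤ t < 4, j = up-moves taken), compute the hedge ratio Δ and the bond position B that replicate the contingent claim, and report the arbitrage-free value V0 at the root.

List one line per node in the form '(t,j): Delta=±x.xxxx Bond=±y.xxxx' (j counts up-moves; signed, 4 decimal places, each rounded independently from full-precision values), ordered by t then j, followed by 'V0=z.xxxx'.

(0,0): Delta=-0.0177 Bond=55.2354
(1,0): Delta=-0.2050 Bond=90.5512
(1,1): Delta=0.2019 Bond=8.1844
(2,0): Delta=-0.3661 Bond=123.4241
(2,1): Delta=-0.0162 Bond=57.5749
(2,2): Delta=0.4577 Bond=-76.7126
(3,0): Delta=-0.3528 Bond=133.9497
(3,1): Delta=-0.3815 Bond=138.9727
(3,2): Delta=0.4120 Bond=-70.1507
(3,3): Delta=0.5112 Bond=-109.5012
V0=52.2133

Risk-neutral probability p* = (R−d)/(u−d) = (1.1−0.93)/(1.4−0.93) = 0.3617.
Payoff layer (t=4): V(4,0)=102.2100, V(4,1)=79.4000, V(4,2)=42.2700, V(4,3)=102.6300, V(4,4)=215.3700
Node (3,0) S=137.5450: V=(p*·79.4000+(1−p*)·102.2100)/1.1=85.4178; Δ=(79.4000−102.2100)/(192.5631−127.9169)=-0.3528; B=V−Δ·S=133.9497
Node (3,1) S=207.0571: V=(p*·42.2700+(1−p*)·79.4000)/1.1=59.9727; Δ=(42.2700−79.4000)/(289.8799−192.5631)=-0.3815; B=V−Δ·S=138.9727
Node (3,2) S=311.6988: V=(p*·102.6300+(1−p*)·42.2700)/1.1=58.2749; Δ=(102.6300−42.2700)/(436.3783−289.8799)=0.4120; B=V−Δ·S=-70.1507
Node (3,3) S=469.2240: V=(p*·215.3700+(1−p*)·102.6300)/1.1=130.3712; Δ=(215.3700−102.6300)/(656.9136−436.3783)=0.5112; B=V−Δ·S=-109.5012
Node (2,0) S=147.8979: V=(p*·59.9727+(1−p*)·85.4178)/1.1=69.2857; Δ=(59.9727−85.4178)/(207.0571−137.5450)=-0.3661; B=V−Δ·S=123.4241
Node (2,1) S=222.6420: V=(p*·58.2749+(1−p*)·59.9727)/1.1=53.9624; Δ=(58.2749−59.9727)/(311.6988−207.0571)=-0.0162; B=V−Δ·S=57.5749
Node (2,2) S=335.1600: V=(p*·130.3712+(1−p*)·58.2749)/1.1=76.6839; Δ=(130.3712−58.2749)/(469.2240−311.6988)=0.4577; B=V−Δ·S=-76.7126
Node (1,0) S=159.0300: V=(p*·53.9624+(1−p*)·69.2857)/1.1=57.9484; Δ=(53.9624−69.2857)/(222.6420−147.8979)=-0.2050; B=V−Δ·S=90.5512
Node (1,1) S=239.4000: V=(p*·76.6839+(1−p*)·53.9624)/1.1=56.5280; Δ=(76.6839−53.9624)/(335.1600−222.6420)=0.2019; B=V−Δ·S=8.1844
Node (0,0) S=171.0000: V=(p*·56.5280+(1−p*)·57.9484)/1.1=52.2133; Δ=(56.5280−57.9484)/(239.4000−159.0300)=-0.0177; B=V−Δ·S=55.2354
Self-financing check: at every node Δ·S+B equals the discounted successor values.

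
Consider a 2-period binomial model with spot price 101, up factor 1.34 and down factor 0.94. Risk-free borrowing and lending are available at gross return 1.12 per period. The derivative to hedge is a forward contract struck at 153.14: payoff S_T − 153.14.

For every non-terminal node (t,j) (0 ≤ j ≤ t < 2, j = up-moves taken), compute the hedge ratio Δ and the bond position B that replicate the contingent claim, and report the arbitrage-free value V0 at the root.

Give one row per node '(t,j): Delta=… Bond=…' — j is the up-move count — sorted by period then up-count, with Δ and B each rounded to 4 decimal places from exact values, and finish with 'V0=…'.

(0,0): Delta=1.0000 Bond=-122.0823
(1,0): Delta=1.0000 Bond=-136.7321
(1,1): Delta=1.0000 Bond=-136.7321
V0=-21.0823

Since d<R<u, set p* = (R−d)/(u−d) = 0.4500; price each node as the discounted p*-expectation of its children.
At expiry t=2: V(2,0)=-63.8964, V(2,1)=-25.9204, V(2,2)=28.2156
Node (1,0) S=94.9400: V=(p*·-25.9204+(1−p*)·-63.8964)/1.12=-41.7921; Δ=(-25.9204−-63.8964)/(127.2196−89.2436)=1.0000; B=V−Δ·S=-136.7321
Node (1,1) S=135.3400: V=(p*·28.2156+(1−p*)·-25.9204)/1.12=-1.3921; Δ=(28.2156−-25.9204)/(181.3556−127.2196)=1.0000; B=V−Δ·S=-136.7321
Node (0,0) S=101.0000: V=(p*·-1.3921+(1−p*)·-41.7921)/1.12=-21.0823; Δ=(-1.3921−-41.7921)/(135.3400−94.9400)=1.0000; B=V−Δ·S=-122.0823
Root portfolio cost Δ·101+B reproduces V0=-21.0823.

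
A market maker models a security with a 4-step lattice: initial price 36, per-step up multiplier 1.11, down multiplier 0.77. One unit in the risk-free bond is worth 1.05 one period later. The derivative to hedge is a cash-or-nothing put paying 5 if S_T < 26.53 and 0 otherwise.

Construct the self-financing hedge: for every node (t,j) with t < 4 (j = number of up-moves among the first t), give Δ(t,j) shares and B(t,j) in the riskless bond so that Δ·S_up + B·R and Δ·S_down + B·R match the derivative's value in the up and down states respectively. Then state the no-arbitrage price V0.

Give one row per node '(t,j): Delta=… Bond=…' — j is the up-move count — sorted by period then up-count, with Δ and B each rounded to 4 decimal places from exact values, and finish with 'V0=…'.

Since d<R<u, set p* = (R−d)/(u−d) = 0.8235; price each node as the discounted p*-expectation of its children.
Terminal values V(4,·): V(4,0)=5.0000, V(4,1)=5.0000, V(4,2)=5.0000, V(4,3)=0.0000, V(4,4)=0.0000
(3,0): S=16.4352. Δ = (V_up−V_dn)/(S_up−S_dn) = (5.0000−5.0000)/(18.2431−12.6551) = 0.0000. V = [p*·5.0000 + (1−p*)·5.0000]/1.05 = 4.7619. B = V − Δ·S = 4.7619.
(3,1): S=23.6923. Δ = (V_up−V_dn)/(S_up−S_dn) = (5.0000−5.0000)/(26.2984−18.2431) = 0.0000. V = [p*·5.0000 + (1−p*)·5.0000]/1.05 = 4.7619. B = V − Δ·S = 4.7619.
(3,2): S=34.1538. Δ = (V_up−V_dn)/(S_up−S_dn) = (0.0000−5.0000)/(37.9107−26.2984) = -0.4306. V = [p*·0.0000 + (1−p*)·5.0000]/1.05 = 0.8403. B = V − Δ·S = 15.5462.
(3,3): S=49.2347. Δ = (V_up−V_dn)/(S_up−S_dn) = (0.0000−0.0000)/(54.6505−37.9107) = 0.0000. V = [p*·0.0000 + (1−p*)·0.0000]/1.05 = 0.0000. B = V − Δ·S = 0.0000.
(2,0): S=21.3444. Δ = (V_up−V_dn)/(S_up−S_dn) = (4.7619−4.7619)/(23.6923−16.4352) = 0.0000. V = [p*·4.7619 + (1−p*)·4.7619]/1.05 = 4.5351. B = V − Δ·S = 4.5351.
(2,1): S=30.7692. Δ = (V_up−V_dn)/(S_up−S_dn) = (0.8403−4.7619)/(34.1538−23.6923) = -0.3749. V = [p*·0.8403 + (1−p*)·4.7619]/1.05 = 1.4594. B = V − Δ·S = 12.9934.
(2,2): S=44.3556. Δ = (V_up−V_dn)/(S_up−S_dn) = (0.0000−0.8403)/(49.2347−34.1538) = -0.0557. V = [p*·0.0000 + (1−p*)·0.8403]/1.05 = 0.1412. B = V − Δ·S = 2.6128.
(1,0): S=27.7200. Δ = (V_up−V_dn)/(S_up−S_dn) = (1.4594−4.5351)/(30.7692−21.3444) = -0.3263. V = [p*·1.4594 + (1−p*)·4.5351]/1.05 = 1.9068. B = V − Δ·S = 10.9531.
(1,1): S=39.9600. Δ = (V_up−V_dn)/(S_up−S_dn) = (0.1412−1.4594)/(44.3556−30.7692) = -0.0970. V = [p*·0.1412 + (1−p*)·1.4594]/1.05 = 0.3560. B = V − Δ·S = 4.2330.
(0,0): S=36.0000. Δ = (V_up−V_dn)/(S_up−S_dn) = (0.3560−1.9068)/(39.9600−27.7200) = -0.1267. V = [p*·0.3560 + (1−p*)·1.9068]/1.05 = 0.5997. B = V − Δ·S = 5.1609.
Each (Δ,B) replicates both successor values, so the strategy is self-financing and V0 is arbitrage-free.

(0,0): Delta=-0.1267 Bond=5.1609
(1,0): Delta=-0.3263 Bond=10.9531
(1,1): Delta=-0.0970 Bond=4.2330
(2,0): Delta=0.0000 Bond=4.5351
(2,1): Delta=-0.3749 Bond=12.9934
(2,2): Delta=-0.0557 Bond=2.6128
(3,0): Delta=0.0000 Bond=4.7619
(3,1): Delta=0.0000 Bond=4.7619
(3,2): Delta=-0.4306 Bond=15.5462
(3,3): Delta=0.0000 Bond=0.0000
V0=0.5997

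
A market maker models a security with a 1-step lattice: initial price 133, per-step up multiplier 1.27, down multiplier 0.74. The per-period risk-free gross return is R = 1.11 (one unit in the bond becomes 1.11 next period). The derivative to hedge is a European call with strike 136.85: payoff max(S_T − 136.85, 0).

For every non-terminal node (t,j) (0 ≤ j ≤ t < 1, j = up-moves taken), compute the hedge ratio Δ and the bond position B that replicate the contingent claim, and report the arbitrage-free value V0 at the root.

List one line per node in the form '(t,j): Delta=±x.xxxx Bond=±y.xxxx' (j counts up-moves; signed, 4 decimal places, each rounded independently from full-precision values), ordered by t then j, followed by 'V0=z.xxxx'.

Under the risk-neutral measure, an up-move has probability p* = (R−d)/(u−d) = 0.6981 and values discount at R = 1.11.
Terminal payoffs: V(1,0)=0.0000, V(1,1)=32.0600
(0,0): S=133.0000. Δ = (V_up−V_dn)/(S_up−S_dn) = (32.0600−0.0000)/(168.9100−98.4200) = 0.4548. V = [p*·32.0600 + (1−p*)·0.0000]/1.11 = 20.1635. B = V − Δ·S = -40.3270.
Self-financing check: at every node Δ·S+B equals the discounted successor values.

(0,0): Delta=0.4548 Bond=-40.3270
V0=20.1635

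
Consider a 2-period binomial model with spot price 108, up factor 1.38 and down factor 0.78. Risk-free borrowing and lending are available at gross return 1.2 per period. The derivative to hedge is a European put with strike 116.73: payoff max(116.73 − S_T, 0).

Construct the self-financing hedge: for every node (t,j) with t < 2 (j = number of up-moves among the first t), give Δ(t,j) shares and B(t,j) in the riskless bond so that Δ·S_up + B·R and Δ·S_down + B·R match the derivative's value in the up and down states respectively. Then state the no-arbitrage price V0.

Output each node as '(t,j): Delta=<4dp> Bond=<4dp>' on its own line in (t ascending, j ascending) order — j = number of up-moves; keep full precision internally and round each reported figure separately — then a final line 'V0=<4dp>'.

(0,0): Delta=-0.1993 Bond=24.8541
(1,0): Delta=-1.0000 Bond=97.2750
(1,1): Delta=-0.0054 Bond=0.9177
V0=3.3286

Under the risk-neutral measure, an up-move has probability p* = (R−d)/(u−d) = 0.7000 and values discount at R = 1.2.
Terminal payoffs: V(2,0)=51.0228, V(2,1)=0.4788, V(2,2)=0.0000
  t=1,j=0: stock 84.2400 → up 116.2512 (V=0.4788), down 65.7072 (V=51.0228). Price 13.0350; hedge Δ=-1.0000, bond B=97.2750.
  t=1,j=1: stock 149.0400 → up 205.6752 (V=0.0000), down 116.2512 (V=0.4788). Price 0.1197; hedge Δ=-0.0054, bond B=0.9177.
  t=0,j=0: stock 108.0000 → up 149.0400 (V=0.1197), down 84.2400 (V=13.0350). Price 3.3286; hedge Δ=-0.1993, bond B=24.8541.
The time-0 hedge costs 3.3286, which is the no-arbitrage price.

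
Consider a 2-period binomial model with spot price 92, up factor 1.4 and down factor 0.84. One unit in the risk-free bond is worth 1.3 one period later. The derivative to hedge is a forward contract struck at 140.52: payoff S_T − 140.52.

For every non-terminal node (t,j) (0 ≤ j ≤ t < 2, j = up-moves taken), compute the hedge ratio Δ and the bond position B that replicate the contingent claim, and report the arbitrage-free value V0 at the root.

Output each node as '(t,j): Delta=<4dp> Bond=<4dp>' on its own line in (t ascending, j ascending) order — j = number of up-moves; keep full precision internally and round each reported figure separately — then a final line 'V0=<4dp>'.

(0,0): Delta=1.0000 Bond=-83.1479
(1,0): Delta=1.0000 Bond=-108.0923
(1,1): Delta=1.0000 Bond=-108.0923
V0=8.8521

Risk-neutral probability p* = (R−d)/(u−d) = (1.3−0.84)/(1.4−0.84) = 0.8214.
Terminal values V(2,·): V(2,0)=-75.6048, V(2,1)=-32.3280, V(2,2)=39.8000
Node (1,0) S=77.2800: V=(p*·-32.3280+(1−p*)·-75.6048)/1.3=-30.8123; Δ=(-32.3280−-75.6048)/(108.1920−64.9152)=1.0000; B=V−Δ·S=-108.0923
Node (1,1) S=128.8000: V=(p*·39.8000+(1−p*)·-32.3280)/1.3=20.7077; Δ=(39.8000−-32.3280)/(180.3200−108.1920)=1.0000; B=V−Δ·S=-108.0923
Node (0,0) S=92.0000: V=(p*·20.7077+(1−p*)·-30.8123)/1.3=8.8521; Δ=(20.7077−-30.8123)/(128.8000−77.2800)=1.0000; B=V−Δ·S=-83.1479
Self-financing check: at every node Δ·S+B equals the discounted successor values.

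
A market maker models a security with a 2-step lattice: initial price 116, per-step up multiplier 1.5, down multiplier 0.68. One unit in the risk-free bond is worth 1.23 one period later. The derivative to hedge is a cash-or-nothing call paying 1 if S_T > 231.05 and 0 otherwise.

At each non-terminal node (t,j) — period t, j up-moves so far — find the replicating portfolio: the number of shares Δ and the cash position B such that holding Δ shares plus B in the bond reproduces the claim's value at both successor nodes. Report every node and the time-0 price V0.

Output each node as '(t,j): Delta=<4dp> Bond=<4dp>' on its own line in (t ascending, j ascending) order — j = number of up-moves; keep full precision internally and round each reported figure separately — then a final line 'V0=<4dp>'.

(0,0): Delta=0.0057 Bond=-0.3676
(1,0): Delta=0.0000 Bond=0.0000
(1,1): Delta=0.0070 Bond=-0.6742
V0=0.2974

Risk-neutral probability p* = (R−d)/(u−d) = (1.23−0.68)/(1.5−0.68) = 0.6707.
Terminal values V(2,·): V(2,0)=0.0000, V(2,1)=0.0000, V(2,2)=1.0000
  t=1,j=0: stock 78.8800 → up 118.3200 (V=0.0000), down 53.6384 (V=0.0000). Price 0.0000; hedge Δ=0.0000, bond B=0.0000.
  t=1,j=1: stock 174.0000 → up 261.0000 (V=1.0000), down 118.3200 (V=0.0000). Price 0.5453; hedge Δ=0.0070, bond B=-0.6742.
  t=0,j=0: stock 116.0000 → up 174.0000 (V=0.5453), down 78.8800 (V=0.0000). Price 0.2974; hedge Δ=0.0057, bond B=-0.3676.
Each (Δ,B) replicates both successor values, so the strategy is self-financing and V0 is arbitrage-free.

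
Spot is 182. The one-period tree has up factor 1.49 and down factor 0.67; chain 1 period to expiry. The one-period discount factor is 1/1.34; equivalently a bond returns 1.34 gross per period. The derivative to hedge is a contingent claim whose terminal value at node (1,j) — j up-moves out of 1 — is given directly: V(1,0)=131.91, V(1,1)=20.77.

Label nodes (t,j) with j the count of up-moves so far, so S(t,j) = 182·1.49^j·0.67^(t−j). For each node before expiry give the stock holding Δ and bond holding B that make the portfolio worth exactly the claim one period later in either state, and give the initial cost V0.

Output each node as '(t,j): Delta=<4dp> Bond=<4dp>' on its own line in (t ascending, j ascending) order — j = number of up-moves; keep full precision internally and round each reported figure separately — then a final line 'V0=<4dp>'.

(0,0): Delta=-0.7447 Bond=166.2086
V0=30.6720

Risk-neutral probability p* = (R−d)/(u−d) = (1.34−0.67)/(1.49−0.67) = 0.8171.
Terminal payoffs: V(1,0)=131.9100, V(1,1)=20.7700
Node (0,0) S=182.0000: V=(p*·20.7700+(1−p*)·131.9100)/1.34=30.6720; Δ=(20.7700−131.9100)/(271.1800−121.9400)=-0.7447; B=V−Δ·S=166.2086
The time-0 hedge costs 30.6720, which is the no-arbitrage price.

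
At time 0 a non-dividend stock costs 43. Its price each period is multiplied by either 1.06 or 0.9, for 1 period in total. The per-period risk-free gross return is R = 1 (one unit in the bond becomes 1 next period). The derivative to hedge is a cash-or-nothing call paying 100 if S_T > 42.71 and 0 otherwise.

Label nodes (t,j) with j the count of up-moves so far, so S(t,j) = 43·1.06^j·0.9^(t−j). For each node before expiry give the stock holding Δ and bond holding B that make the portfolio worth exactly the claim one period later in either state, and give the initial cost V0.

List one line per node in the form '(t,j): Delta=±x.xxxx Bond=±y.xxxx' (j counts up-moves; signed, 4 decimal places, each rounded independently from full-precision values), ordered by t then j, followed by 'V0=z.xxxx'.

(0,0): Delta=14.5349 Bond=-562.5000
V0=62.5000

The replicating-portfolio and risk-neutral prices coincide; use p* = (1−0.9)/(1.06−0.9) = 0.6250 for the latter.
At expiry t=1: V(1,0)=0.0000, V(1,1)=100.0000
(0,0): S=43.0000. Δ = (V_up−V_dn)/(S_up−S_dn) = (100.0000−0.0000)/(45.5800−38.7000) = 14.5349. V = [p*·100.0000 + (1−p*)·0.0000]/1 = 62.5000. B = V − Δ·S = -562.5000.
Each (Δ,B) replicates both successor values, so the strategy is self-financing and V0 is arbitrage-free.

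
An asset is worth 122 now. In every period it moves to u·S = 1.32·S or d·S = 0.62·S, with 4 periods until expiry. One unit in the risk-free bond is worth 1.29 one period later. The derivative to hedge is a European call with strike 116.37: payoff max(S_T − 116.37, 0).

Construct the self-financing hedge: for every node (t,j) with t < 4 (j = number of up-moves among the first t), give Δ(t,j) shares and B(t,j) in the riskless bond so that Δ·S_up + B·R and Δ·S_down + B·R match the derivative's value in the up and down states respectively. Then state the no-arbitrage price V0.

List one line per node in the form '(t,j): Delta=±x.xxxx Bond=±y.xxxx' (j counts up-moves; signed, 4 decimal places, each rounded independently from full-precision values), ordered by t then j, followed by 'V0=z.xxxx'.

Since d<R<u, set p* = (R−d)/(u−d) = 0.9571; price each node as the discounted p*-expectation of its children.
Payoff layer (t=4): V(4,0)=0.0000, V(4,1)=0.0000, V(4,2)=0.0000, V(4,3)=57.5996, V(4,4)=254.0168
(3,0): S=29.0760. Δ = (V_up−V_dn)/(S_up−S_dn) = (0.0000−0.0000)/(38.3803−18.0271) = 0.0000. V = [p*·0.0000 + (1−p*)·0.0000]/1.29 = 0.0000. B = V − Δ·S = 0.0000.
(3,1): S=61.9038. Δ = (V_up−V_dn)/(S_up−S_dn) = (0.0000−0.0000)/(81.7130−38.3803) = 0.0000. V = [p*·0.0000 + (1−p*)·0.0000]/1.29 = 0.0000. B = V − Δ·S = 0.0000.
(3,2): S=131.7951. Δ = (V_up−V_dn)/(S_up−S_dn) = (57.5996−0.0000)/(173.9696−81.7130) = 0.6243. V = [p*·57.5996 + (1−p*)·0.0000]/1.29 = 42.7372. B = V − Δ·S = -39.5479.
(3,3): S=280.5961. Δ = (V_up−V_dn)/(S_up−S_dn) = (254.0168−57.5996)/(370.3868−173.9696) = 1.0000. V = [p*·254.0168 + (1−p*)·57.5996]/1.29 = 190.3868. B = V − Δ·S = -90.2093.
(2,0): S=46.8968. Δ = (V_up−V_dn)/(S_up−S_dn) = (0.0000−0.0000)/(61.9038−29.0760) = 0.0000. V = [p*·0.0000 + (1−p*)·0.0000]/1.29 = 0.0000. B = V − Δ·S = 0.0000.
(2,1): S=99.8448. Δ = (V_up−V_dn)/(S_up−S_dn) = (42.7372−0.0000)/(131.7951−61.9038) = 0.6115. V = [p*·42.7372 + (1−p*)·0.0000]/1.29 = 31.7098. B = V − Δ·S = -29.3434.
(2,2): S=212.5728. Δ = (V_up−V_dn)/(S_up−S_dn) = (190.3868−42.7372)/(280.5961−131.7951) = 0.9923. V = [p*·190.3868 + (1−p*)·42.7372]/1.29 = 142.6814. B = V − Δ·S = -68.2466.
(1,0): S=75.6400. Δ = (V_up−V_dn)/(S_up−S_dn) = (31.7098−0.0000)/(99.8448−46.8968) = 0.5989. V = [p*·31.7098 + (1−p*)·0.0000]/1.29 = 23.5278. B = V − Δ·S = -21.7720.
(1,1): S=161.0400. Δ = (V_up−V_dn)/(S_up−S_dn) = (142.6814−31.7098)/(212.5728−99.8448) = 0.9844. V = [p*·142.6814 + (1−p*)·31.7098]/1.29 = 106.9189. B = V − Δ·S = -51.6119.
(0,0): S=122.0000. Δ = (V_up−V_dn)/(S_up−S_dn) = (106.9189−23.5278)/(161.0400−75.6400) = 0.9765. V = [p*·106.9189 + (1−p*)·23.5278]/1.29 = 80.1124. B = V − Δ·S = -39.0178.
The time-0 hedge costs 80.1124, which is the no-arbitrage price.

(0,0): Delta=0.9765 Bond=-39.0178
(1,0): Delta=0.5989 Bond=-21.7720
(1,1): Delta=0.9844 Bond=-51.6119
(2,0): Delta=0.0000 Bond=0.0000
(2,1): Delta=0.6115 Bond=-29.3434
(2,2): Delta=0.9923 Bond=-68.2466
(3,0): Delta=0.0000 Bond=0.0000
(3,1): Delta=0.0000 Bond=0.0000
(3,2): Delta=0.6243 Bond=-39.5479
(3,3): Delta=1.0000 Bond=-90.2093
V0=80.1124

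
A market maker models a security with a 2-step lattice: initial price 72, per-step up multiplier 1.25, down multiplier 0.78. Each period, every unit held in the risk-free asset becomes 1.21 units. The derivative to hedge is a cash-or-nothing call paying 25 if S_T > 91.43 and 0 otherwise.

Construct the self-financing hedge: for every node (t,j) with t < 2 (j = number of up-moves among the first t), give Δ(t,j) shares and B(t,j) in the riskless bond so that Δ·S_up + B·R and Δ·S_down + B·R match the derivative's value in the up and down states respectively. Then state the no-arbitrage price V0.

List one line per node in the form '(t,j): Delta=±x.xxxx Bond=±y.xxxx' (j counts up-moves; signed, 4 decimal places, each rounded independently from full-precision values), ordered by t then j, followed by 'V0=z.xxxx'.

(0,0): Delta=0.5586 Bond=-25.9261
(1,0): Delta=0.0000 Bond=0.0000
(1,1): Delta=0.5910 Bond=-34.2887
V0=14.2926

Risk-neutral probability p* = (R−d)/(u−d) = (1.21−0.78)/(1.25−0.78) = 0.9149.
At expiry t=2: V(2,0)=0.0000, V(2,1)=0.0000, V(2,2)=25.0000
Node (1,0) S=56.1600: V=(p*·0.0000+(1−p*)·0.0000)/1.21=0.0000; Δ=(0.0000−0.0000)/(70.2000−43.8048)=0.0000; B=V−Δ·S=0.0000
Node (1,1) S=90.0000: V=(p*·25.0000+(1−p*)·0.0000)/1.21=18.9028; Δ=(25.0000−0.0000)/(112.5000−70.2000)=0.5910; B=V−Δ·S=-34.2887
Node (0,0) S=72.0000: V=(p*·18.9028+(1−p*)·0.0000)/1.21=14.2926; Δ=(18.9028−0.0000)/(90.0000−56.1600)=0.5586; B=V−Δ·S=-25.9261
Root portfolio cost Δ·72+B reproduces V0=14.2926.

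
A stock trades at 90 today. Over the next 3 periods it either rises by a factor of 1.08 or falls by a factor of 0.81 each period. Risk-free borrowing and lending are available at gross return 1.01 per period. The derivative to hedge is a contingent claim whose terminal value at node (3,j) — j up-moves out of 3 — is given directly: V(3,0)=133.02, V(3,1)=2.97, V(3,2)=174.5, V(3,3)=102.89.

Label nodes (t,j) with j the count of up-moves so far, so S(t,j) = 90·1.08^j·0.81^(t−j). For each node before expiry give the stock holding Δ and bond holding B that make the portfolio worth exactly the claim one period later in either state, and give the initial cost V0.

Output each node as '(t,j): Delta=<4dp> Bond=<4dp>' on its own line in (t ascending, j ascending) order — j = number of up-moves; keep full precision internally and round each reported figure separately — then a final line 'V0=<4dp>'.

(0,0): Delta=0.7201 Bond=50.7446
(1,0): Delta=4.6953 Bond=-238.5463
(1,1): Delta=-0.3235 Bond=152.6815
(2,0): Delta=-8.1571 Bond=517.9901
(2,1): Delta=8.0691 Bond=-506.5545
(2,2): Delta=-2.5265 Bond=385.4752
V0=115.5496

Risk-neutral probability p* = (R−d)/(u−d) = (1.01−0.81)/(1.08−0.81) = 0.7407.
Terminal payoffs: V(3,0)=133.0200, V(3,1)=2.9700, V(3,2)=174.5000, V(3,3)=102.8900
  t=2,j=0: stock 59.0490 → up 63.7729 (V=2.9700), down 47.8297 (V=133.0200). Price 36.3234; hedge Δ=-8.1571, bond B=517.9901.
  t=2,j=1: stock 78.7320 → up 85.0306 (V=174.5000), down 63.7729 (V=2.9700). Price 128.7418; hedge Δ=8.0691, bond B=-506.5545.
  t=2,j=2: stock 104.9760 → up 113.3741 (V=102.8900), down 85.0306 (V=174.5000). Price 120.2530; hedge Δ=-2.5265, bond B=385.4752.
  t=1,j=0: stock 72.9000 → up 78.7320 (V=128.7418), down 59.0490 (V=36.3234). Price 103.7441; hedge Δ=4.6953, bond B=-238.5463.
  t=1,j=1: stock 97.2000 → up 104.9760 (V=120.2530), down 78.7320 (V=128.7418). Price 121.2414; hedge Δ=-0.3235, bond B=152.6815.
  t=0,j=0: stock 90.0000 → up 97.2000 (V=121.2414), down 72.9000 (V=103.7441). Price 115.5496; hedge Δ=0.7201, bond B=50.7446.
Root portfolio cost Δ·90+B reproduces V0=115.5496.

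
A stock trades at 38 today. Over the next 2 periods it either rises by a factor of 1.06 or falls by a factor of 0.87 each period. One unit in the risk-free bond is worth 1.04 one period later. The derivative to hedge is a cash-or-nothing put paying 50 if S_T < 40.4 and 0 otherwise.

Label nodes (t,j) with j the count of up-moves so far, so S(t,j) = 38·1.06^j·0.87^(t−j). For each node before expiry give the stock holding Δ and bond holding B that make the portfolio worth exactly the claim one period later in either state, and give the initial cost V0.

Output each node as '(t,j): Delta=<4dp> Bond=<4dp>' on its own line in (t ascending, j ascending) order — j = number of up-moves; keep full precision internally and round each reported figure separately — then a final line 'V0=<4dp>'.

(0,0): Delta=-5.9579 Bond=235.6210
(1,0): Delta=0.0000 Bond=48.0769
(1,1): Delta=-6.5332 Bond=268.2186
V0=9.2200

The replicating-portfolio and risk-neutral prices coincide; use p* = (1.04−0.87)/(1.06−0.87) = 0.8947 for the latter.
Terminal values V(2,·): V(2,0)=50.0000, V(2,1)=50.0000, V(2,2)=0.0000
(1,0): S=33.0600. Δ = (V_up−V_dn)/(S_up−S_dn) = (50.0000−50.0000)/(35.0436−28.7622) = 0.0000. V = [p*·50.0000 + (1−p*)·50.0000]/1.04 = 48.0769. B = V − Δ·S = 48.0769.
(1,1): S=40.2800. Δ = (V_up−V_dn)/(S_up−S_dn) = (0.0000−50.0000)/(42.6968−35.0436) = -6.5332. V = [p*·0.0000 + (1−p*)·50.0000]/1.04 = 5.0607. B = V − Δ·S = 268.2186.
(0,0): S=38.0000. Δ = (V_up−V_dn)/(S_up−S_dn) = (5.0607−48.0769)/(40.2800−33.0600) = -5.9579. V = [p*·5.0607 + (1−p*)·48.0769]/1.04 = 9.2200. B = V − Δ·S = 235.6210.
Root portfolio cost Δ·38+B reproduces V0=9.2200.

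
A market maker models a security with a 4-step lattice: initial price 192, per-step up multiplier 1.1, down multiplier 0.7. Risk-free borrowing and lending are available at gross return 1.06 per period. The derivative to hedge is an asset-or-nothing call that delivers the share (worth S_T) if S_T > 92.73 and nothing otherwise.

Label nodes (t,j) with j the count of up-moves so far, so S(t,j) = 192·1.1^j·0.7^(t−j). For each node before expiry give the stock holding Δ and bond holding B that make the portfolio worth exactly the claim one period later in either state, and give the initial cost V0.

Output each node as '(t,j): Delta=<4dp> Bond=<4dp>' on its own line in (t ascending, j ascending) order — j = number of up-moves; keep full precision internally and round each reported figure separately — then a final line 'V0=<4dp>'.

(0,0): Delta=1.0211 Bond=-4.2605
(1,0): Delta=1.2115 Bond=-30.1076
(1,1): Delta=1.0076 Bond=-1.6726
(2,0): Delta=2.5684 Bond=-159.5701
(2,1): Delta=1.1156 Bond=-17.7300
(2,2): Delta=1.0000 Bond=0.0000
(3,0): Delta=0.0000 Bond=0.0000
(3,1): Delta=2.7500 Bond=-187.9381
(3,2): Delta=1.0000 Bond=0.0000
(3,3): Delta=1.0000 Bond=0.0000
V0=191.7898

Risk-neutral probability p* = (R−d)/(u−d) = (1.06−0.7)/(1.1−0.7) = 0.9000.
Terminal payoffs: V(4,0)=0.0000, V(4,1)=0.0000, V(4,2)=113.8368, V(4,3)=178.8864, V(4,4)=281.1072
Node (3,0) S=65.8560: V=(p*·0.0000+(1−p*)·0.0000)/1.06=0.0000; Δ=(0.0000−0.0000)/(72.4416−46.0992)=0.0000; B=V−Δ·S=0.0000
Node (3,1) S=103.4880: V=(p*·113.8368+(1−p*)·0.0000)/1.06=96.6539; Δ=(113.8368−0.0000)/(113.8368−72.4416)=2.7500; B=V−Δ·S=-187.9381
Node (3,2) S=162.6240: V=(p*·178.8864+(1−p*)·113.8368)/1.06=162.6240; Δ=(178.8864−113.8368)/(178.8864−113.8368)=1.0000; B=V−Δ·S=0.0000
Node (3,3) S=255.5520: V=(p*·281.1072+(1−p*)·178.8864)/1.06=255.5520; Δ=(281.1072−178.8864)/(281.1072−178.8864)=1.0000; B=V−Δ·S=0.0000
Node (2,0) S=94.0800: V=(p*·96.6539+(1−p*)·0.0000)/1.06=82.0646; Δ=(96.6539−0.0000)/(103.4880−65.8560)=2.5684; B=V−Δ·S=-159.5701
Node (2,1) S=147.8400: V=(p*·162.6240+(1−p*)·96.6539)/1.06=147.1953; Δ=(162.6240−96.6539)/(162.6240−103.4880)=1.1156; B=V−Δ·S=-17.7300
Node (2,2) S=232.3200: V=(p*·255.5520+(1−p*)·162.6240)/1.06=232.3200; Δ=(255.5520−162.6240)/(255.5520−162.6240)=1.0000; B=V−Δ·S=0.0000
Node (1,0) S=134.4000: V=(p*·147.1953+(1−p*)·82.0646)/1.06=132.7191; Δ=(147.1953−82.0646)/(147.8400−94.0800)=1.2115; B=V−Δ·S=-30.1076
Node (1,1) S=211.2000: V=(p*·232.3200+(1−p*)·147.1953)/1.06=211.1392; Δ=(232.3200−147.1953)/(232.3200−147.8400)=1.0076; B=V−Δ·S=-1.6726
Node (0,0) S=192.0000: V=(p*·211.1392+(1−p*)·132.7191)/1.06=191.7898; Δ=(211.1392−132.7191)/(211.2000−134.4000)=1.0211; B=V−Δ·S=-4.2605
Root portfolio cost Δ·192+B reproduces V0=191.7898.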